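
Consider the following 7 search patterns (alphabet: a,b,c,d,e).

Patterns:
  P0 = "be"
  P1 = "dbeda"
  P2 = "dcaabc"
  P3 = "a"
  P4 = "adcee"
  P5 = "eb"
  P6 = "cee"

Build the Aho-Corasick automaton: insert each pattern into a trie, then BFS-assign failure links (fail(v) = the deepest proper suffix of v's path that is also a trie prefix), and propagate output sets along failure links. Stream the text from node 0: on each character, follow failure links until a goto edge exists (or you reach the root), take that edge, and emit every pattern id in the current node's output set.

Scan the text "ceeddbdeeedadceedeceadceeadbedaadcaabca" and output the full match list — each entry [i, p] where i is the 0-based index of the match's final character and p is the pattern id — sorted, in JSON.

Construct AC machine:
Trie nodes:
  0='ε' goto a→13 b→1 c→20 d→3 e→18
  1='b' goto e→2
  2='be' goto ·  [P0 ends]
  3='d' goto b→4 c→8
  4='db' goto e→5
  5='dbe' goto d→6
  6='dbed' goto a→7
  7='dbeda' goto ·  [P1 ends]
  8='dc' goto a→9
  9='dca' goto a→10
  10='dcaa' goto b→11
  11='dcaab' goto c→12
  12='dcaabc' goto ·  [P2 ends]
  13='a' goto d→14  [P3 ends]
  14='ad' goto c→15
  15='adc' goto e→16
  16='adce' goto e→17
  17='adcee' goto ·  [P4 ends]
  18='e' goto b→19
  19='eb' goto ·  [P5 ends]
  20='c' goto e→21
  21='ce' goto e→22
  22='cee' goto ·  [P6 ends]

Failure links (BFS by depth):
  n1('b'): parent n0 fail=0; on 'b' 0 → fail=0;  out ∅∪∅=∅
  n3('d'): parent n0 fail=0; on 'd' 0 → fail=0;  out ∅∪∅=∅
  n13('a'): parent n0 fail=0; on 'a' 0 → fail=0;  out {3}∪∅={3}
  n18('e'): parent n0 fail=0; on 'e' 0 → fail=0;  out ∅∪∅=∅
  n20('c'): parent n0 fail=0; on 'c' 0 → fail=0;  out ∅∪∅=∅
  n2('be'): parent n1 fail=0; on 'e' 0 → fail=18;  out {0}∪∅={0}
  n4('db'): parent n3 fail=0; on 'b' 0 → fail=1;  out ∅∪∅=∅
  n8('dc'): parent n3 fail=0; on 'c' 0 → fail=20;  out ∅∪∅=∅
  n14('ad'): parent n13 fail=0; on 'd' 0 → fail=3;  out ∅∪∅=∅
  n19('eb'): parent n18 fail=0; on 'b' 0 → fail=1;  out {5}∪∅={5}
  n21('ce'): parent n20 fail=0; on 'e' 0 → fail=18;  out ∅∪∅=∅
  n5('dbe'): parent n4 fail=1; on 'e' 1 → fail=2;  out ∅∪{0}={0}
  n9('dca'): parent n8 fail=20; on 'a' 20→0 → fail=13;  out ∅∪{3}={3}
  n15('adc'): parent n14 fail=3; on 'c' 3 → fail=8;  out ∅∪∅=∅
  n22('cee'): parent n21 fail=18; on 'e' 18→0 → fail=18;  out {6}∪∅={6}
  n6('dbed'): parent n5 fail=2; on 'd' 2→18→0 → fail=3;  out ∅∪∅=∅
  n10('dcaa'): parent n9 fail=13; on 'a' 13→0 → fail=13;  out ∅∪{3}={3}
  n16('adce'): parent n15 fail=8; on 'e' 8→20 → fail=21;  out ∅∪∅=∅
  n7('dbeda'): parent n6 fail=3; on 'a' 3→0 → fail=13;  out {1}∪{3}={1,3}
  n11('dcaab'): parent n10 fail=13; on 'b' 13→0 → fail=1;  out ∅∪∅=∅
  n17('adcee'): parent n16 fail=21; on 'e' 21 → fail=22;  out {4}∪{6}={4,6}
  n12('dcaabc'): parent n11 fail=1; on 'c' 1→0 → fail=20;  out {2}∪∅={2}

Scan:
i=0 'c': node 0→20
i=1 'e': node 20→21
i=2 'e': node 21→22  emit P6@[0:2]
i=3 'd': node 22→3 (fail-walked)
i=4 'd': node 3→3 (fail-walked)
i=5 'b': node 3→4
i=6 'd': node 4→3 (fail-walked)
i=7 'e': node 3→18 (fail-walked)
i=8 'e': node 18→18 (fail-walked)
i=9 'e': node 18→18 (fail-walked)
i=10 'd': node 18→3 (fail-walked)
i=11 'a': node 3→13 (fail-walked)  emit P3@[11:11]
i=12 'd': node 13→14
i=13 'c': node 14→15
i=14 'e': node 15→16
i=15 'e': node 16→17  emit P4@[11:15],P6@[13:15]
i=16 'd': node 17→3 (fail-walked)
i=17 'e': node 3→18 (fail-walked)
i=18 'c': node 18→20 (fail-walked)
i=19 'e': node 20→21
i=20 'a': node 21→13 (fail-walked)  emit P3@[20:20]
i=21 'd': node 13→14
i=22 'c': node 14→15
i=23 'e': node 15→16
i=24 'e': node 16→17  emit P4@[20:24],P6@[22:24]
i=25 'a': node 17→13 (fail-walked)  emit P3@[25:25]
i=26 'd': node 13→14
i=27 'b': node 14→4 (fail-walked)
i=28 'e': node 4→5  emit P0@[27:28]
i=29 'd': node 5→6
i=30 'a': node 6→7  emit P1@[26:30],P3@[30:30]
i=31 'a': node 7→13 (fail-walked)  emit P3@[31:31]
i=32 'd': node 13→14
i=33 'c': node 14→15
i=34 'a': node 15→9 (fail-walked)  emit P3@[34:34]
i=35 'a': node 9→10  emit P3@[35:35]
i=36 'b': node 10→11
i=37 'c': node 11→12  emit P2@[32:37]
i=38 'a': node 12→13 (fail-walked)  emit P3@[38:38]

All matches (sorted): [[2,6],[11,3],[15,4],[15,6],[20,3],[24,4],[24,6],[25,3],[28,0],[30,1],[30,3],[31,3],[34,3],[35,3],[37,2],[38,3]]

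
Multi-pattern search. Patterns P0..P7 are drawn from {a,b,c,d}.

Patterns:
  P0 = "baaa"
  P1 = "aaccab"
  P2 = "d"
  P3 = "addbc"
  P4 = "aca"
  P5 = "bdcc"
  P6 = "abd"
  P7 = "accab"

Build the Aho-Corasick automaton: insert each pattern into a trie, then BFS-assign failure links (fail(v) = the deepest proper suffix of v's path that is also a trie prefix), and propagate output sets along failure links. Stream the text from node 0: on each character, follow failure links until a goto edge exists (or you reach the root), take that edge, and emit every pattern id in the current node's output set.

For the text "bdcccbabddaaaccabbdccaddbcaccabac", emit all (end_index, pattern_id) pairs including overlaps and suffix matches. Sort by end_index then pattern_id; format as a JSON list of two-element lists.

Build:
Trie (insert patterns):
  n0 'ε': a→5 b→1 d→11
  n1 'b': a→2 d→18
  n2 'ba': a→3
  n3 'baa': a→4
  n4 'baaa': ·  ←P0
  n5 'a': a→6 b→21 c→16 d→12
  n6 'aa': c→7
  n7 'aac': c→8
  n8 'aacc': a→9
  n9 'aacca': b→10
  n10 'aaccab': ·  ←P1
  n11 'd': ·  ←P2
  n12 'ad': d→13
  n13 'add': b→14
  n14 'addb': c→15
  n15 'addbc': ·  ←P3
  n16 'ac': a→17 c→23
  n17 'aca': ·  ←P4
  n18 'bd': c→19
  n19 'bdc': c→20
  n20 'bdcc': ·  ←P5
  n21 'ab': d→22
  n22 'abd': ·  ←P6
  n23 'acc': a→24
  n24 'acca': b→25
  n25 'accab': ·  ←P7

BFS fail/out derivation:
  n1('b'): parent n0 fail=0; on 'b' 0 → fail=0;  out ∅∪∅=∅
  n5('a'): parent n0 fail=0; on 'a' 0 → fail=0;  out ∅∪∅=∅
  n11('d'): parent n0 fail=0; on 'd' 0 → fail=0;  out {2}∪∅={2}
  n2('ba'): parent n1 fail=0; on 'a' 0 → fail=5;  out ∅∪∅=∅
  n6('aa'): parent n5 fail=0; on 'a' 0 → fail=5;  out ∅∪∅=∅
  n12('ad'): parent n5 fail=0; on 'd' 0 → fail=11;  out ∅∪{2}={2}
  n16('ac'): parent n5 fail=0; on 'c' 0 → fail=0;  out ∅∪∅=∅
  n18('bd'): parent n1 fail=0; on 'd' 0 → fail=11;  out ∅∪{2}={2}
  n21('ab'): parent n5 fail=0; on 'b' 0 → fail=1;  out ∅∪∅=∅
  n3('baa'): parent n2 fail=5; on 'a' 5 → fail=6;  out ∅∪∅=∅
  n7('aac'): parent n6 fail=5; on 'c' 5 → fail=16;  out ∅∪∅=∅
  n13('add'): parent n12 fail=11; on 'd' 11→0 → fail=11;  out ∅∪{2}={2}
  n17('aca'): parent n16 fail=0; on 'a' 0 → fail=5;  out {4}∪∅={4}
  n19('bdc'): parent n18 fail=11; on 'c' 11→0 → fail=0;  out ∅∪∅=∅
  n22('abd'): parent n21 fail=1; on 'd' 1 → fail=18;  out {6}∪{2}={2,6}
  n23('acc'): parent n16 fail=0; on 'c' 0 → fail=0;  out ∅∪∅=∅
  n4('baaa'): parent n3 fail=6; on 'a' 6→5 → fail=6;  out {0}∪∅={0}
  n8('aacc'): parent n7 fail=16; on 'c' 16 → fail=23;  out ∅∪∅=∅
  n14('addb'): parent n13 fail=11; on 'b' 11→0 → fail=1;  out ∅∪∅=∅
  n20('bdcc'): parent n19 fail=0; on 'c' 0 → fail=0;  out {5}∪∅={5}
  n24('acca'): parent n23 fail=0; on 'a' 0 → fail=5;  out ∅∪∅=∅
  n9('aacca'): parent n8 fail=23; on 'a' 23 → fail=24;  out ∅∪∅=∅
  n15('addbc'): parent n14 fail=1; on 'c' 1→0 → fail=0;  out {3}∪∅={3}
  n25('accab'): parent n24 fail=5; on 'b' 5 → fail=21;  out {7}∪∅={7}
  n10('aaccab'): parent n9 fail=24; on 'b' 24 → fail=25;  out {1}∪{7}={1,7}

Text stream:
i=0 'b': node 0→1
i=1 'd': node 1→18  → match P2@[1:1]
i=2 'c': node 18→19
i=3 'c': node 19→20  → match P5@[0:3]
i=4 'c': node 20→0 (via fail)
i=5 'b': node 0→1
i=6 'a': node 1→2
i=7 'b': node 2→21 (via fail)
i=8 'd': node 21→22  → match P2@[8:8],P6@[6:8]
i=9 'd': node 22→11 (via fail)  → match P2@[9:9]
i=10 'a': node 11→5 (via fail)
i=11 'a': node 5→6
i=12 'a': node 6→6 (via fail)
i=13 'c': node 6→7
i=14 'c': node 7→8
i=15 'a': node 8→9
i=16 'b': node 9→10  → match P1@[11:16],P7@[12:16]
i=17 'b': node 10→1 (via fail)
i=18 'd': node 1→18  → match P2@[18:18]
i=19 'c': node 18→19
i=20 'c': node 19→20  → match P5@[17:20]
i=21 'a': node 20→5 (via fail)
i=22 'd': node 5→12  → match P2@[22:22]
i=23 'd': node 12→13  → match P2@[23:23]
i=24 'b': node 13→14
i=25 'c': node 14→15  → match P3@[21:25]
i=26 'a': node 15→5 (via fail)
i=27 'c': node 5→16
i=28 'c': node 16→23
i=29 'a': node 23→24
i=30 'b': node 24→25  → match P7@[26:30]
i=31 'a': node 25→2 (via fail)
i=32 'c': node 2→16 (via fail)

Result: [[1,2],[3,5],[8,2],[8,6],[9,2],[16,1],[16,7],[18,2],[20,5],[22,2],[23,2],[25,3],[30,7]]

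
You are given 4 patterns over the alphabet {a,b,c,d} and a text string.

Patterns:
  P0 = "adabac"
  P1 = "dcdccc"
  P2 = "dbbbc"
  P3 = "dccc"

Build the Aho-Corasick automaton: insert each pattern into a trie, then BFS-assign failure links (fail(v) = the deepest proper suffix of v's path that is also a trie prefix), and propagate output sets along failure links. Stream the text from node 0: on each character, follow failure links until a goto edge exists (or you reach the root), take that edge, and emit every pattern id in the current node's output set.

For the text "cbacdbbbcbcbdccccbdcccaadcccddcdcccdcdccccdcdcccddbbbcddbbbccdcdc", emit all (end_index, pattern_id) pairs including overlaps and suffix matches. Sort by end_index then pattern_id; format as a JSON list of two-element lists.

Build:
Trie (insert patterns):
  n0 'ε': a→1 d→7
  n1 'a': d→2
  n2 'ad': a→3
  n3 'ada': b→4
  n4 'adab': a→5
  n5 'adaba': c→6
  n6 'adabac': ·  ←P0
  n7 'd': b→13 c→8
  n8 'dc': c→17 d→9
  n9 'dcd': c→10
  n10 'dcdc': c→11
  n11 'dcdcc': c→12
  n12 'dcdccc': ·  ←P1
  n13 'db': b→14
  n14 'dbb': b→15
  n15 'dbbb': c→16
  n16 'dbbbc': ·  ←P2
  n17 'dcc': c→18
  n18 'dccc': ·  ←P3

Failure links (BFS by depth):
  fail(1) 'a': from fail(0)=0 chase 'a': 0 ⇒ 0;  out=∅∪out(0)=∅
  fail(7) 'd': from fail(0)=0 chase 'd': 0 ⇒ 0;  out=∅∪out(0)=∅
  fail(2) 'ad': from fail(1)=0 chase 'd': 0 ⇒ 7;  out=∅∪out(7)=∅
  fail(8) 'dc': from fail(7)=0 chase 'c': 0 ⇒ 0;  out=∅∪out(0)=∅
  fail(13) 'db': from fail(7)=0 chase 'b': 0 ⇒ 0;  out=∅∪out(0)=∅
  fail(3) 'ada': from fail(2)=7 chase 'a': 7→0 ⇒ 1;  out=∅∪out(1)=∅
  fail(9) 'dcd': from fail(8)=0 chase 'd': 0 ⇒ 7;  out=∅∪out(7)=∅
  fail(14) 'dbb': from fail(13)=0 chase 'b': 0 ⇒ 0;  out=∅∪out(0)=∅
  fail(17) 'dcc': from fail(8)=0 chase 'c': 0 ⇒ 0;  out=∅∪out(0)=∅
  fail(4) 'adab': from fail(3)=1 chase 'b': 1→0 ⇒ 0;  out=∅∪out(0)=∅
  fail(10) 'dcdc': from fail(9)=7 chase 'c': 7 ⇒ 8;  out=∅∪out(8)=∅
  fail(15) 'dbbb': from fail(14)=0 chase 'b': 0 ⇒ 0;  out=∅∪out(0)=∅
  fail(18) 'dccc': from fail(17)=0 chase 'c': 0 ⇒ 0;  out={3}∪out(0)={3}
  fail(5) 'adaba': from fail(4)=0 chase 'a': 0 ⇒ 1;  out=∅∪out(1)=∅
  fail(11) 'dcdcc': from fail(10)=8 chase 'c': 8 ⇒ 17;  out=∅∪out(17)=∅
  fail(16) 'dbbbc': from fail(15)=0 chase 'c': 0 ⇒ 0;  out={2}∪out(0)={2}
  fail(6) 'adabac': from fail(5)=1 chase 'c': 1→0 ⇒ 0;  out={0}∪out(0)={0}
  fail(12) 'dcdccc': from fail(11)=17 chase 'c': 17 ⇒ 18;  out={1}∪out(18)={1,3}

Text stream:
[0] read 'c'  n0⇒n0
[1] read 'b'  n0⇒n0
[2] read 'a'  n0⇒n1
[3] read 'c'  n1⇒n0 (via fail)
[4] read 'd'  n0⇒n7
[5] read 'b'  n7⇒n13
[6] read 'b'  n13⇒n14
[7] read 'b'  n14⇒n15
[8] read 'c'  n15⇒n16  ** P2@[4:8]
[9] read 'b'  n16⇒n0 (via fail)
[10] read 'c'  n0⇒n0
[11] read 'b'  n0⇒n0
[12] read 'd'  n0⇒n7
[13] read 'c'  n7⇒n8
[14] read 'c'  n8⇒n17
[15] read 'c'  n17⇒n18  ** P3@[12:15]
[16] read 'c'  n18⇒n0 (via fail)
[17] read 'b'  n0⇒n0
[18] read 'd'  n0⇒n7
[19] read 'c'  n7⇒n8
[20] read 'c'  n8⇒n17
[21] read 'c'  n17⇒n18  ** P3@[18:21]
[22] read 'a'  n18⇒n1 (via fail)
[23] read 'a'  n1⇒n1 (via fail)
[24] read 'd'  n1⇒n2
[25] read 'c'  n2⇒n8 (via fail)
[26] read 'c'  n8⇒n17
[27] read 'c'  n17⇒n18  ** P3@[24:27]
[28] read 'd'  n18⇒n7 (via fail)
[29] read 'd'  n7⇒n7 (via fail)
[30] read 'c'  n7⇒n8
[31] read 'd'  n8⇒n9
[32] read 'c'  n9⇒n10
[33] read 'c'  n10⇒n11
[34] read 'c'  n11⇒n12  ** P1@[29:34],P3@[31:34]
[35] read 'd'  n12⇒n7 (via fail)
[36] read 'c'  n7⇒n8
[37] read 'd'  n8⇒n9
[38] read 'c'  n9⇒n10
[39] read 'c'  n10⇒n11
[40] read 'c'  n11⇒n12  ** P1@[35:40],P3@[37:40]
[41] read 'c'  n12⇒n0 (via fail)
[42] read 'd'  n0⇒n7
[43] read 'c'  n7⇒n8
[44] read 'd'  n8⇒n9
[45] read 'c'  n9⇒n10
[46] read 'c'  n10⇒n11
[47] read 'c'  n11⇒n12  ** P1@[42:47],P3@[44:47]
[48] read 'd'  n12⇒n7 (via fail)
[49] read 'd'  n7⇒n7 (via fail)
[50] read 'b'  n7⇒n13
[51] read 'b'  n13⇒n14
[52] read 'b'  n14⇒n15
[53] read 'c'  n15⇒n16  ** P2@[49:53]
[54] read 'd'  n16⇒n7 (via fail)
[55] read 'd'  n7⇒n7 (via fail)
[56] read 'b'  n7⇒n13
[57] read 'b'  n13⇒n14
[58] read 'b'  n14⇒n15
[59] read 'c'  n15⇒n16  ** P2@[55:59]
[60] read 'c'  n16⇒n0 (via fail)
[61] read 'd'  n0⇒n7
[62] read 'c'  n7⇒n8
[63] read 'd'  n8⇒n9
[64] read 'c'  n9⇒n10

All matches (sorted): [[8,2],[15,3],[21,3],[27,3],[34,1],[34,3],[40,1],[40,3],[47,1],[47,3],[53,2],[59,2]]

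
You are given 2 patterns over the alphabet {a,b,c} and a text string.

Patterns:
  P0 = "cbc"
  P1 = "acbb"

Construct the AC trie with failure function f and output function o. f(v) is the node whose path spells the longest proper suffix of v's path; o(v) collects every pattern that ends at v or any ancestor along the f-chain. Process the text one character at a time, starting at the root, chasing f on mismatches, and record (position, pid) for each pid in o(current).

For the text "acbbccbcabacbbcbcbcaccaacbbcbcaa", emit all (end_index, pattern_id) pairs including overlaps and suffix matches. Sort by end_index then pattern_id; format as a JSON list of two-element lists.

Build automaton:
Trie nodes:
  n0 'ε': a→4 c→1
  n1 'c': b→2
  n2 'cb': c→3
  n3 'cbc': ·  ←P0
  n4 'a': c→5
  n5 'ac': b→6
  n6 'acb': b→7
  n7 'acbb': ·  ←P1

Failure links (BFS by depth):
  fail(1) 'c': from fail(0)=0 chase 'c': 0 ⇒ 0;  out=∅∪out(0)=∅
  fail(4) 'a': from fail(0)=0 chase 'a': 0 ⇒ 0;  out=∅∪out(0)=∅
  fail(2) 'cb': from fail(1)=0 chase 'b': 0 ⇒ 0;  out=∅∪out(0)=∅
  fail(5) 'ac': from fail(4)=0 chase 'c': 0 ⇒ 1;  out=∅∪out(1)=∅
  fail(3) 'cbc': from fail(2)=0 chase 'c': 0 ⇒ 1;  out={0}∪out(1)={0}
  fail(6) 'acb': from fail(5)=1 chase 'b': 1 ⇒ 2;  out=∅∪out(2)=∅
  fail(7) 'acbb': from fail(6)=2 chase 'b': 2→0 ⇒ 0;  out={1}∪out(0)={1}

Run:
i=0 'a': node 0→4
i=1 'c': node 4→5
i=2 'b': node 5→6
i=3 'b': node 6→7  emit P1@[0:3]
i=4 'c': node 7→1 (via fail)
i=5 'c': node 1→1 (via fail)
i=6 'b': node 1→2
i=7 'c': node 2→3  emit P0@[5:7]
i=8 'a': node 3→4 (via fail)
i=9 'b': node 4→0 (via fail)
i=10 'a': node 0→4
i=11 'c': node 4→5
i=12 'b': node 5→6
i=13 'b': node 6→7  emit P1@[10:13]
i=14 'c': node 7→1 (via fail)
i=15 'b': node 1→2
i=16 'c': node 2→3  emit P0@[14:16]
i=17 'b': node 3→2 (via fail)
i=18 'c': node 2→3  emit P0@[16:18]
i=19 'a': node 3→4 (via fail)
i=20 'c': node 4→5
i=21 'c': node 5→1 (via fail)
i=22 'a': node 1→4 (via fail)
i=23 'a': node 4→4 (via fail)
i=24 'c': node 4→5
i=25 'b': node 5→6
i=26 'b': node 6→7  emit P1@[23:26]
i=27 'c': node 7→1 (via fail)
i=28 'b': node 1→2
i=29 'c': node 2→3  emit P0@[27:29]
i=30 'a': node 3→4 (via fail)
i=31 'a': node 4→4 (via fail)

Result: [[3,1],[7,0],[13,1],[16,0],[18,0],[26,1],[29,0]]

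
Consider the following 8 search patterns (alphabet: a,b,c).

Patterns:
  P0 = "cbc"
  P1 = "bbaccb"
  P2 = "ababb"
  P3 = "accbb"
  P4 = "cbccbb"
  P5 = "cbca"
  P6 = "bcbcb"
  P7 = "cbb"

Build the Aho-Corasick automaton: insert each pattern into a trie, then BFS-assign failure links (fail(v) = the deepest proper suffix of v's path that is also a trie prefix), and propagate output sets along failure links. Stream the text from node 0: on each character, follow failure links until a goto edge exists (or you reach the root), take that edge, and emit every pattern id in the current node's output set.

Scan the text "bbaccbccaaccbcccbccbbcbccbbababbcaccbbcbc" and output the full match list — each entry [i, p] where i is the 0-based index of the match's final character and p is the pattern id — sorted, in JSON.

Construct AC machine:
Trie (insert patterns):
  n0 'ε': a→10 b→4 c→1
  n1 'c': b→2
  n2 'cb': b→27 c→3
  n3 'cbc': a→22 c→19  ←P0
  n4 'b': b→5 c→23
  n5 'bb': a→6
  n6 'bba': c→7
  n7 'bbac': c→8
  n8 'bbacc': b→9
  n9 'bbaccb': ·  ←P1
  n10 'a': b→11 c→15
  n11 'ab': a→12
  n12 'aba': b→13
  n13 'abab': b→14
  n14 'ababb': ·  ←P2
  n15 'ac': c→16
  n16 'acc': b→17
  n17 'accb': b→18
  n18 'accbb': ·  ←P3
  n19 'cbcc': b→20
  n20 'cbccb': b→21
  n21 'cbccbb': ·  ←P4
  n22 'cbca': ·  ←P5
  n23 'bc': b→24
  n24 'bcb': c→25
  n25 'bcbc': b→26
  n26 'bcbcb': ·  ←P6
  n27 'cbb': ·  ←P7

BFS fail/out derivation:
  fail(1) 'c': from fail(0)=0 chase 'c': 0 ⇒ 0;  out=∅∪out(0)=∅
  fail(4) 'b': from fail(0)=0 chase 'b': 0 ⇒ 0;  out=∅∪out(0)=∅
  fail(10) 'a': from fail(0)=0 chase 'a': 0 ⇒ 0;  out=∅∪out(0)=∅
  fail(2) 'cb': from fail(1)=0 chase 'b': 0 ⇒ 4;  out=∅∪out(4)=∅
  fail(5) 'bb': from fail(4)=0 chase 'b': 0 ⇒ 4;  out=∅∪out(4)=∅
  fail(11) 'ab': from fail(10)=0 chase 'b': 0 ⇒ 4;  out=∅∪out(4)=∅
  fail(15) 'ac': from fail(10)=0 chase 'c': 0 ⇒ 1;  out=∅∪out(1)=∅
  fail(23) 'bc': from fail(4)=0 chase 'c': 0 ⇒ 1;  out=∅∪out(1)=∅
  fail(3) 'cbc': from fail(2)=4 chase 'c': 4 ⇒ 23;  out={0}∪out(23)={0}
  fail(6) 'bba': from fail(5)=4 chase 'a': 4→0 ⇒ 10;  out=∅∪out(10)=∅
  fail(12) 'aba': from fail(11)=4 chase 'a': 4→0 ⇒ 10;  out=∅∪out(10)=∅
  fail(16) 'acc': from fail(15)=1 chase 'c': 1→0 ⇒ 1;  out=∅∪out(1)=∅
  fail(24) 'bcb': from fail(23)=1 chase 'b': 1 ⇒ 2;  out=∅∪out(2)=∅
  fail(27) 'cbb': from fail(2)=4 chase 'b': 4 ⇒ 5;  out={7}∪out(5)={7}
  fail(7) 'bbac': from fail(6)=10 chase 'c': 10 ⇒ 15;  out=∅∪out(15)=∅
  fail(13) 'abab': from fail(12)=10 chase 'b': 10 ⇒ 11;  out=∅∪out(11)=∅
  fail(17) 'accb': from fail(16)=1 chase 'b': 1 ⇒ 2;  out=∅∪out(2)=∅
  fail(19) 'cbcc': from fail(3)=23 chase 'c': 23→1→0 ⇒ 1;  out=∅∪out(1)=∅
  fail(22) 'cbca': from fail(3)=23 chase 'a': 23→1→0 ⇒ 10;  out={5}∪out(10)={5}
  fail(25) 'bcbc': from fail(24)=2 chase 'c': 2 ⇒ 3;  out=∅∪out(3)={0}
  fail(8) 'bbacc': from fail(7)=15 chase 'c': 15 ⇒ 16;  out=∅∪out(16)=∅
  fail(14) 'ababb': from fail(13)=11 chase 'b': 11→4 ⇒ 5;  out={2}∪out(5)={2}
  fail(18) 'accbb': from fail(17)=2 chase 'b': 2 ⇒ 27;  out={3}∪out(27)={3,7}
  fail(20) 'cbccb': from fail(19)=1 chase 'b': 1 ⇒ 2;  out=∅∪out(2)=∅
  fail(26) 'bcbcb': from fail(25)=3 chase 'b': 3→23 ⇒ 24;  out={6}∪out(24)={6}
  fail(9) 'bbaccb': from fail(8)=16 chase 'b': 16 ⇒ 17;  out={1}∪out(17)={1}
  fail(21) 'cbccbb': from fail(20)=2 chase 'b': 2 ⇒ 27;  out={4}∪out(27)={4,7}

Run:
pos 0 'b': at 4
pos 1 'b': at 5
pos 2 'a': at 6
pos 3 'c': at 7
pos 4 'c': at 8
pos 5 'b': at 9  emit P1@[0:5]
pos 6 'c': at 3 ·f  emit P0@[4:6]
pos 7 'c': at 19
pos 8 'a': at 10 ·f
pos 9 'a': at 10 ·f
pos 10 'c': at 15
pos 11 'c': at 16
pos 12 'b': at 17
pos 13 'c': at 3 ·f  emit P0@[11:13]
pos 14 'c': at 19
pos 15 'c': at 1 ·f
pos 16 'b': at 2
pos 17 'c': at 3  emit P0@[15:17]
pos 18 'c': at 19
pos 19 'b': at 20
pos 20 'b': at 21  emit P4@[15:20],P7@[18:20]
pos 21 'c': at 23 ·f
pos 22 'b': at 24
pos 23 'c': at 25  emit P0@[21:23]
pos 24 'c': at 19 ·f
pos 25 'b': at 20
pos 26 'b': at 21  emit P4@[21:26],P7@[24:26]
pos 27 'a': at 6 ·f
pos 28 'b': at 11 ·f
pos 29 'a': at 12
pos 30 'b': at 13
pos 31 'b': at 14  emit P2@[27:31]
pos 32 'c': at 23 ·f
pos 33 'a': at 10 ·f
pos 34 'c': at 15
pos 35 'c': at 16
pos 36 'b': at 17
pos 37 'b': at 18  emit P3@[33:37],P7@[35:37]
pos 38 'c': at 23 ·f
pos 39 'b': at 24
pos 40 'c': at 25  emit P0@[38:40]

Matches: [[5,1],[6,0],[13,0],[17,0],[20,4],[20,7],[23,0],[26,4],[26,7],[31,2],[37,3],[37,7],[40,0]]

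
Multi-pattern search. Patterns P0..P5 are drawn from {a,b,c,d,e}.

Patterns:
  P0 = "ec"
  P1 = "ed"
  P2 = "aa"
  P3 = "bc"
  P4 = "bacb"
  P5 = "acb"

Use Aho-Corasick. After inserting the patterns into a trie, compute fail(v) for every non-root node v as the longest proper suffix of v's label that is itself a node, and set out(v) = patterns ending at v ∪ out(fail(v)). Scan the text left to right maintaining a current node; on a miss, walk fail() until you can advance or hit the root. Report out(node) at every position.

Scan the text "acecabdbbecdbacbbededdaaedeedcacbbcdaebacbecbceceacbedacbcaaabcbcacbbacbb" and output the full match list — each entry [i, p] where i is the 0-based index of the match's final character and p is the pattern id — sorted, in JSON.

Build automaton:
Trie nodes:
  n0 'ε': a→4 b→6 e→1
  n1 'e': c→2 d→3
  n2 'ec': ·  [P0 ends]
  n3 'ed': ·  [P1 ends]
  n4 'a': a→5 c→11
  n5 'aa': ·  [P2 ends]
  n6 'b': a→8 c→7
  n7 'bc': ·  [P3 ends]
  n8 'ba': c→9
  n9 'bac': b→10
  n10 'bacb': ·  [P4 ends]
  n11 'ac': b→12
  n12 'acb': ·  [P5 ends]

BFS fail/out derivation:
  n1('e'): parent n0 fail=0; on 'e' 0 → fail=0;  out ∅∪∅=∅
  n4('a'): parent n0 fail=0; on 'a' 0 → fail=0;  out ∅∪∅=∅
  n6('b'): parent n0 fail=0; on 'b' 0 → fail=0;  out ∅∪∅=∅
  n2('ec'): parent n1 fail=0; on 'c' 0 → fail=0;  out {0}∪∅={0}
  n3('ed'): parent n1 fail=0; on 'd' 0 → fail=0;  out {1}∪∅={1}
  n5('aa'): parent n4 fail=0; on 'a' 0 → fail=4;  out {2}∪∅={2}
  n7('bc'): parent n6 fail=0; on 'c' 0 → fail=0;  out {3}∪∅={3}
  n8('ba'): parent n6 fail=0; on 'a' 0 → fail=4;  out ∅∪∅=∅
  n11('ac'): parent n4 fail=0; on 'c' 0 → fail=0;  out ∅∪∅=∅
  n9('bac'): parent n8 fail=4; on 'c' 4 → fail=11;  out ∅∪∅=∅
  n12('acb'): parent n11 fail=0; on 'b' 0 → fail=6;  out {5}∪∅={5}
  n10('bacb'): parent n9 fail=11; on 'b' 11 → fail=12;  out {4}∪{5}={4,5}

Run:
[0] read 'a'  n0⇒n4
[1] read 'c'  n4⇒n11
[2] read 'e'  n11⇒n1 ·f
[3] read 'c'  n1⇒n2  emit P0@[2:3]
[4] read 'a'  n2⇒n4 ·f
[5] read 'b'  n4⇒n6 ·f
[6] read 'd'  n6⇒n0 ·f
[7] read 'b'  n0⇒n6
[8] read 'b'  n6⇒n6 ·f
[9] read 'e'  n6⇒n1 ·f
[10] read 'c'  n1⇒n2  emit P0@[9:10]
[11] read 'd'  n2⇒n0 ·f
[12] read 'b'  n0⇒n6
[13] read 'a'  n6⇒n8
[14] read 'c'  n8⇒n9
[15] read 'b'  n9⇒n10  emit P4@[12:15],P5@[13:15]
[16] read 'b'  n10⇒n6 ·f
[17] read 'e'  n6⇒n1 ·f
[18] read 'd'  n1⇒n3  emit P1@[17:18]
[19] read 'e'  n3⇒n1 ·f
[20] read 'd'  n1⇒n3  emit P1@[19:20]
[21] read 'd'  n3⇒n0 ·f
[22] read 'a'  n0⇒n4
[23] read 'a'  n4⇒n5  emit P2@[22:23]
[24] read 'e'  n5⇒n1 ·f
[25] read 'd'  n1⇒n3  emit P1@[24:25]
[26] read 'e'  n3⇒n1 ·f
[27] read 'e'  n1⇒n1 ·f
[28] read 'd'  n1⇒n3  emit P1@[27:28]
[29] read 'c'  n3⇒n0 ·f
[30] read 'a'  n0⇒n4
[31] read 'c'  n4⇒n11
[32] read 'b'  n11⇒n12  emit P5@[30:32]
[33] read 'b'  n12⇒n6 ·f
[34] read 'c'  n6⇒n7  emit P3@[33:34]
[35] read 'd'  n7⇒n0 ·f
[36] read 'a'  n0⇒n4
[37] read 'e'  n4⇒n1 ·f
[38] read 'b'  n1⇒n6 ·f
[39] read 'a'  n6⇒n8
[40] read 'c'  n8⇒n9
[41] read 'b'  n9⇒n10  emit P4@[38:41],P5@[39:41]
[42] read 'e'  n10⇒n1 ·f
[43] read 'c'  n1⇒n2  emit P0@[42:43]
[44] read 'b'  n2⇒n6 ·f
[45] read 'c'  n6⇒n7  emit P3@[44:45]
[46] read 'e'  n7⇒n1 ·f
[47] read 'c'  n1⇒n2  emit P0@[46:47]
[48] read 'e'  n2⇒n1 ·f
[49] read 'a'  n1⇒n4 ·f
[50] read 'c'  n4⇒n11
[51] read 'b'  n11⇒n12  emit P5@[49:51]
[52] read 'e'  n12⇒n1 ·f
[53] read 'd'  n1⇒n3  emit P1@[52:53]
[54] read 'a'  n3⇒n4 ·f
[55] read 'c'  n4⇒n11
[56] read 'b'  n11⇒n12  emit P5@[54:56]
[57] read 'c'  n12⇒n7 ·f  emit P3@[56:57]
[58] read 'a'  n7⇒n4 ·f
[59] read 'a'  n4⇒n5  emit P2@[58:59]
[60] read 'a'  n5⇒n5 ·f  emit P2@[59:60]
[61] read 'b'  n5⇒n6 ·f
[62] read 'c'  n6⇒n7  emit P3@[61:62]
[63] read 'b'  n7⇒n6 ·f
[64] read 'c'  n6⇒n7  emit P3@[63:64]
[65] read 'a'  n7⇒n4 ·f
[66] read 'c'  n4⇒n11
[67] read 'b'  n11⇒n12  emit P5@[65:67]
[68] read 'b'  n12⇒n6 ·f
[69] read 'a'  n6⇒n8
[70] read 'c'  n8⇒n9
[71] read 'b'  n9⇒n10  emit P4@[68:71],P5@[69:71]
[72] read 'b'  n10⇒n6 ·f

Matches: [[3,0],[10,0],[15,4],[15,5],[18,1],[20,1],[23,2],[25,1],[28,1],[32,5],[34,3],[41,4],[41,5],[43,0],[45,3],[47,0],[51,5],[53,1],[56,5],[57,3],[59,2],[60,2],[62,3],[64,3],[67,5],[71,4],[71,5]]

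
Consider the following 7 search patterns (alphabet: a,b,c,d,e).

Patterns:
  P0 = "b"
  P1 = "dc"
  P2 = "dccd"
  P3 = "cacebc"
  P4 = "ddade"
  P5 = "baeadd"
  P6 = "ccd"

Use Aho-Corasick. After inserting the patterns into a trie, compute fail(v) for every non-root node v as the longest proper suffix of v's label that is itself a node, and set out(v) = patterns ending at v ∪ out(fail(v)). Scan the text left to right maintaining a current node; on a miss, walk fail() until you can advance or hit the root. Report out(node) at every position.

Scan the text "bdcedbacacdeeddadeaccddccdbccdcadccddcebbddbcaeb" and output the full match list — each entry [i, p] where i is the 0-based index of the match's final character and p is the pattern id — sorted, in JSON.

Construct AC machine:
Trie nodes:
  0='ε' goto b→1 c→6 d→2
  1='b' goto a→16  [P0 ends]
  2='d' goto c→3 d→12
  3='dc' goto c→4  [P1 ends]
  4='dcc' goto d→5
  5='dccd' goto ·  [P2 ends]
  6='c' goto a→7 c→21
  7='ca' goto c→8
  8='cac' goto e→9
  9='cace' goto b→10
  10='caceb' goto c→11
  11='cacebc' goto ·  [P3 ends]
  12='dd' goto a→13
  13='dda' goto d→14
  14='ddad' goto e→15
  15='ddade' goto ·  [P4 ends]
  16='ba' goto e→17
  17='bae' goto a→18
  18='baea' goto d→19
  19='baead' goto d→20
  20='baeadd' goto ·  [P5 ends]
  21='cc' goto d→22
  22='ccd' goto ·  [P6 ends]

Failure links (BFS by depth):
  n1('b'): parent n0 fail=0; on 'b' 0 → fail=0;  out {0}∪∅={0}
  n2('d'): parent n0 fail=0; on 'd' 0 → fail=0;  out ∅∪∅=∅
  n6('c'): parent n0 fail=0; on 'c' 0 → fail=0;  out ∅∪∅=∅
  n3('dc'): parent n2 fail=0; on 'c' 0 → fail=6;  out {1}∪∅={1}
  n7('ca'): parent n6 fail=0; on 'a' 0 → fail=0;  out ∅∪∅=∅
  n12('dd'): parent n2 fail=0; on 'd' 0 → fail=2;  out ∅∪∅=∅
  n16('ba'): parent n1 fail=0; on 'a' 0 → fail=0;  out ∅∪∅=∅
  n21('cc'): parent n6 fail=0; on 'c' 0 → fail=6;  out ∅∪∅=∅
  n4('dcc'): parent n3 fail=6; on 'c' 6 → fail=21;  out ∅∪∅=∅
  n8('cac'): parent n7 fail=0; on 'c' 0 → fail=6;  out ∅∪∅=∅
  n13('dda'): parent n12 fail=2; on 'a' 2→0 → fail=0;  out ∅∪∅=∅
  n17('bae'): parent n16 fail=0; on 'e' 0 → fail=0;  out ∅∪∅=∅
  n22('ccd'): parent n21 fail=6; on 'd' 6→0 → fail=2;  out {6}∪∅={6}
  n5('dccd'): parent n4 fail=21; on 'd' 21 → fail=22;  out {2}∪{6}={2,6}
  n9('cace'): parent n8 fail=6; on 'e' 6→0 → fail=0;  out ∅∪∅=∅
  n14('ddad'): parent n13 fail=0; on 'd' 0 → fail=2;  out ∅∪∅=∅
  n18('baea'): parent n17 fail=0; on 'a' 0 → fail=0;  out ∅∪∅=∅
  n10('caceb'): parent n9 fail=0; on 'b' 0 → fail=1;  out ∅∪{0}={0}
  n15('ddade'): parent n14 fail=2; on 'e' 2→0 → fail=0;  out {4}∪∅={4}
  n19('baead'): parent n18 fail=0; on 'd' 0 → fail=2;  out ∅∪∅=∅
  n11('cacebc'): parent n10 fail=1; on 'c' 1→0 → fail=6;  out {3}∪∅={3}
  n20('baeadd'): parent n19 fail=2; on 'd' 2 → fail=12;  out {5}∪∅={5}

Text stream:
i=0 'b': node 0→1  → match P0@[0:0]
i=1 'd': node 1→2 ·f
i=2 'c': node 2→3  → match P1@[1:2]
i=3 'e': node 3→0 ·f
i=4 'd': node 0→2
i=5 'b': node 2→1 ·f  → match P0@[5:5]
i=6 'a': node 1→16
i=7 'c': node 16→6 ·f
i=8 'a': node 6→7
i=9 'c': node 7→8
i=10 'd': node 8→2 ·f
i=11 'e': node 2→0 ·f
i=12 'e': node 0→0
i=13 'd': node 0→2
i=14 'd': node 2→12
i=15 'a': node 12→13
i=16 'd': node 13→14
i=17 'e': node 14→15  → match P4@[13:17]
i=18 'a': node 15→0 ·f
i=19 'c': node 0→6
i=20 'c': node 6→21
i=21 'd': node 21→22  → match P6@[19:21]
i=22 'd': node 22→12 ·f
i=23 'c': node 12→3 ·f  → match P1@[22:23]
i=24 'c': node 3→4
i=25 'd': node 4→5  → match P2@[22:25],P6@[23:25]
i=26 'b': node 5→1 ·f  → match P0@[26:26]
i=27 'c': node 1→6 ·f
i=28 'c': node 6→21
i=29 'd': node 21→22  → match P6@[27:29]
i=30 'c': node 22→3 ·f  → match P1@[29:30]
i=31 'a': node 3→7 ·f
i=32 'd': node 7→2 ·f
i=33 'c': node 2→3  → match P1@[32:33]
i=34 'c': node 3→4
i=35 'd': node 4→5  → match P2@[32:35],P6@[33:35]
i=36 'd': node 5→12 ·f
i=37 'c': node 12→3 ·f  → match P1@[36:37]
i=38 'e': node 3→0 ·f
i=39 'b': node 0→1  → match P0@[39:39]
i=40 'b': node 1→1 ·f  → match P0@[40:40]
i=41 'd': node 1→2 ·f
i=42 'd': node 2→12
i=43 'b': node 12→1 ·f  → match P0@[43:43]
i=44 'c': node 1→6 ·f
i=45 'a': node 6→7
i=46 'e': node 7→0 ·f
i=47 'b': node 0→1  → match P0@[47:47]

Result: [[0,0],[2,1],[5,0],[17,4],[21,6],[23,1],[25,2],[25,6],[26,0],[29,6],[30,1],[33,1],[35,2],[35,6],[37,1],[39,0],[40,0],[43,0],[47,0]]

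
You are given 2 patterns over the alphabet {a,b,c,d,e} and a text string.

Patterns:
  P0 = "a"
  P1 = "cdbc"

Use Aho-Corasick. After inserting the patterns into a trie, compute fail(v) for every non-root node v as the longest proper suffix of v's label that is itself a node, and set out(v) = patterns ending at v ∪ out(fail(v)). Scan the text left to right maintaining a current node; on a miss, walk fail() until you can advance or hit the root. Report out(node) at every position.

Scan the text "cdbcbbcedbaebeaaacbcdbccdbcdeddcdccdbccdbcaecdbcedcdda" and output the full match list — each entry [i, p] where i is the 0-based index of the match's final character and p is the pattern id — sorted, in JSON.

Construct AC machine:
Trie (insert patterns):
  0='ε' goto a→1 c→2
  1='a' goto ·  [P0 ends]
  2='c' goto d→3
  3='cd' goto b→4
  4='cdb' goto c→5
  5='cdbc' goto ·  [P1 ends]

BFS fail/out derivation:
  fail(1) 'a': from fail(0)=0 chase 'a': 0 ⇒ 0;  out={0}∪out(0)={0}
  fail(2) 'c': from fail(0)=0 chase 'c': 0 ⇒ 0;  out=∅∪out(0)=∅
  fail(3) 'cd': from fail(2)=0 chase 'd': 0 ⇒ 0;  out=∅∪out(0)=∅
  fail(4) 'cdb': from fail(3)=0 chase 'b': 0 ⇒ 0;  out=∅∪out(0)=∅
  fail(5) 'cdbc': from fail(4)=0 chase 'c': 0 ⇒ 2;  out={1}∪out(2)={1}

Scan:
pos 0 'c': at 2
pos 1 'd': at 3
pos 2 'b': at 4
pos 3 'c': at 5  emit P1@[0:3]
pos 4 'b': at 0 ·f
pos 5 'b': at 0
pos 6 'c': at 2
pos 7 'e': at 0 ·f
pos 8 'd': at 0
pos 9 'b': at 0
pos 10 'a': at 1  emit P0@[10:10]
pos 11 'e': at 0 ·f
pos 12 'b': at 0
pos 13 'e': at 0
pos 14 'a': at 1  emit P0@[14:14]
pos 15 'a': at 1 ·f  emit P0@[15:15]
pos 16 'a': at 1 ·f  emit P0@[16:16]
pos 17 'c': at 2 ·f
pos 18 'b': at 0 ·f
pos 19 'c': at 2
pos 20 'd': at 3
pos 21 'b': at 4
pos 22 'c': at 5  emit P1@[19:22]
pos 23 'c': at 2 ·f
pos 24 'd': at 3
pos 25 'b': at 4
pos 26 'c': at 5  emit P1@[23:26]
pos 27 'd': at 3 ·f
pos 28 'e': at 0 ·f
pos 29 'd': at 0
pos 30 'd': at 0
pos 31 'c': at 2
pos 32 'd': at 3
pos 33 'c': at 2 ·f
pos 34 'c': at 2 ·f
pos 35 'd': at 3
pos 36 'b': at 4
pos 37 'c': at 5  emit P1@[34:37]
pos 38 'c': at 2 ·f
pos 39 'd': at 3
pos 40 'b': at 4
pos 41 'c': at 5  emit P1@[38:41]
pos 42 'a': at 1 ·f  emit P0@[42:42]
pos 43 'e': at 0 ·f
pos 44 'c': at 2
pos 45 'd': at 3
pos 46 'b': at 4
pos 47 'c': at 5  emit P1@[44:47]
pos 48 'e': at 0 ·f
pos 49 'd': at 0
pos 50 'c': at 2
pos 51 'd': at 3
pos 52 'd': at 0 ·f
pos 53 'a': at 1  emit P0@[53:53]

All matches (sorted): [[3,1],[10,0],[14,0],[15,0],[16,0],[22,1],[26,1],[37,1],[41,1],[42,0],[47,1],[53,0]]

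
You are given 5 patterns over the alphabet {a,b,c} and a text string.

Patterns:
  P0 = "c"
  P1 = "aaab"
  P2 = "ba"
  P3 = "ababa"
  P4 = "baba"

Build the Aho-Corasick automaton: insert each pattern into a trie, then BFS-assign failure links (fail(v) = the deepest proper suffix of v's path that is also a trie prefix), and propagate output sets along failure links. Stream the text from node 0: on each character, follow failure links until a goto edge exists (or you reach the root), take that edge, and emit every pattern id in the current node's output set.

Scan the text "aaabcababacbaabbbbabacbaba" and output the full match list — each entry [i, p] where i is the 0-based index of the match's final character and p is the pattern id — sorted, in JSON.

Build automaton:
Trie nodes:
  0='ε' goto a→2 b→6 c→1
  1='c' goto ·  ←P0
  2='a' goto a→3 b→8
  3='aa' goto a→4
  4='aaa' goto b→5
  5='aaab' goto ·  ←P1
  6='b' goto a→7
  7='ba' goto b→12  ←P2
  8='ab' goto a→9
  9='aba' goto b→10
  10='abab' goto a→11
  11='ababa' goto ·  ←P3
  12='bab' goto a→13
  13='baba' goto ·  ←P4

Failure links (BFS by depth):
  fail(1) 'c': from fail(0)=0 chase 'c': 0 ⇒ 0;  out={0}∪out(0)={0}
  fail(2) 'a': from fail(0)=0 chase 'a': 0 ⇒ 0;  out=∅∪out(0)=∅
  fail(6) 'b': from fail(0)=0 chase 'b': 0 ⇒ 0;  out=∅∪out(0)=∅
  fail(3) 'aa': from fail(2)=0 chase 'a': 0 ⇒ 2;  out=∅∪out(2)=∅
  fail(7) 'ba': from fail(6)=0 chase 'a': 0 ⇒ 2;  out={2}∪out(2)={2}
  fail(8) 'ab': from fail(2)=0 chase 'b': 0 ⇒ 6;  out=∅∪out(6)=∅
  fail(4) 'aaa': from fail(3)=2 chase 'a': 2 ⇒ 3;  out=∅∪out(3)=∅
  fail(9) 'aba': from fail(8)=6 chase 'a': 6 ⇒ 7;  out=∅∪out(7)={2}
  fail(12) 'bab': from fail(7)=2 chase 'b': 2 ⇒ 8;  out=∅∪out(8)=∅
  fail(5) 'aaab': from fail(4)=3 chase 'b': 3→2 ⇒ 8;  out={1}∪out(8)={1}
  fail(10) 'abab': from fail(9)=7 chase 'b': 7 ⇒ 12;  out=∅∪out(12)=∅
  fail(13) 'baba': from fail(12)=8 chase 'a': 8 ⇒ 9;  out={4}∪out(9)={2,4}
  fail(11) 'ababa': from fail(10)=12 chase 'a': 12 ⇒ 13;  out={3}∪out(13)={2,3,4}

Text stream:
i=0 'a': node 0→2
i=1 'a': node 2→3
i=2 'a': node 3→4
i=3 'b': node 4→5  emit P1@[0:3]
i=4 'c': node 5→1 (fail-walked)  emit P0@[4:4]
i=5 'a': node 1→2 (fail-walked)
i=6 'b': node 2→8
i=7 'a': node 8→9  emit P2@[6:7]
i=8 'b': node 9→10
i=9 'a': node 10→11  emit P2@[8:9],P3@[5:9],P4@[6:9]
i=10 'c': node 11→1 (fail-walked)  emit P0@[10:10]
i=11 'b': node 1→6 (fail-walked)
i=12 'a': node 6→7  emit P2@[11:12]
i=13 'a': node 7→3 (fail-walked)
i=14 'b': node 3→8 (fail-walked)
i=15 'b': node 8→6 (fail-walked)
i=16 'b': node 6→6 (fail-walked)
i=17 'b': node 6→6 (fail-walked)
i=18 'a': node 6→7  emit P2@[17:18]
i=19 'b': node 7→12
i=20 'a': node 12→13  emit P2@[19:20],P4@[17:20]
i=21 'c': node 13→1 (fail-walked)  emit P0@[21:21]
i=22 'b': node 1→6 (fail-walked)
i=23 'a': node 6→7  emit P2@[22:23]
i=24 'b': node 7→12
i=25 'a': node 12→13  emit P2@[24:25],P4@[22:25]

Result: [[3,1],[4,0],[7,2],[9,2],[9,3],[9,4],[10,0],[12,2],[18,2],[20,2],[20,4],[21,0],[23,2],[25,2],[25,4]]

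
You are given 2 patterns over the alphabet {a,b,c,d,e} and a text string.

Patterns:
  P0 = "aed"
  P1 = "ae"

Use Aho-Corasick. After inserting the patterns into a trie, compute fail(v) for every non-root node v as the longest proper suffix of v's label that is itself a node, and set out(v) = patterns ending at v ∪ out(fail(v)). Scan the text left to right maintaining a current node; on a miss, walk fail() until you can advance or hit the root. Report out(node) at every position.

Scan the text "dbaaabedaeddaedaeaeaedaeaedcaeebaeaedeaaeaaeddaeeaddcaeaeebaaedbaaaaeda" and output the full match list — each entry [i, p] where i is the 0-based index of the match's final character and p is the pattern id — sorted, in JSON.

Build:
Trie (insert patterns):
  n0 'ε': a→1
  n1 'a': e→2
  n2 'ae': d→3  [P1 ends]
  n3 'aed': ·  [P0 ends]

BFS fail/out derivation:
  fail(1) 'a': from fail(0)=0 chase 'a': 0 ⇒ 0;  out=∅∪out(0)=∅
  fail(2) 'ae': from fail(1)=0 chase 'e': 0 ⇒ 0;  out={1}∪out(0)={1}
  fail(3) 'aed': from fail(2)=0 chase 'd': 0 ⇒ 0;  out={0}∪out(0)={0}

Text stream:
i=0 'd': node 0→0
i=1 'b': node 0→0
i=2 'a': node 0→1
i=3 'a': node 1→1 (fail-walked)
i=4 'a': node 1→1 (fail-walked)
i=5 'b': node 1→0 (fail-walked)
i=6 'e': node 0→0
i=7 'd': node 0→0
i=8 'a': node 0→1
i=9 'e': node 1→2  emit P1@[8:9]
i=10 'd': node 2→3  emit P0@[8:10]
i=11 'd': node 3→0 (fail-walked)
i=12 'a': node 0→1
i=13 'e': node 1→2  emit P1@[12:13]
i=14 'd': node 2→3  emit P0@[12:14]
i=15 'a': node 3→1 (fail-walked)
i=16 'e': node 1→2  emit P1@[15:16]
i=17 'a': node 2→1 (fail-walked)
i=18 'e': node 1→2  emit P1@[17:18]
i=19 'a': node 2→1 (fail-walked)
i=20 'e': node 1→2  emit P1@[19:20]
i=21 'd': node 2→3  emit P0@[19:21]
i=22 'a': node 3→1 (fail-walked)
i=23 'e': node 1→2  emit P1@[22:23]
i=24 'a': node 2→1 (fail-walked)
i=25 'e': node 1→2  emit P1@[24:25]
i=26 'd': node 2→3  emit P0@[24:26]
i=27 'c': node 3→0 (fail-walked)
i=28 'a': node 0→1
i=29 'e': node 1→2  emit P1@[28:29]
i=30 'e': node 2→0 (fail-walked)
i=31 'b': node 0→0
i=32 'a': node 0→1
i=33 'e': node 1→2  emit P1@[32:33]
i=34 'a': node 2→1 (fail-walked)
i=35 'e': node 1→2  emit P1@[34:35]
i=36 'd': node 2→3  emit P0@[34:36]
i=37 'e': node 3→0 (fail-walked)
i=38 'a': node 0→1
i=39 'a': node 1→1 (fail-walked)
i=40 'e': node 1→2  emit P1@[39:40]
i=41 'a': node 2→1 (fail-walked)
i=42 'a': node 1→1 (fail-walked)
i=43 'e': node 1→2  emit P1@[42:43]
i=44 'd': node 2→3  emit P0@[42:44]
i=45 'd': node 3→0 (fail-walked)
i=46 'a': node 0→1
i=47 'e': node 1→2  emit P1@[46:47]
i=48 'e': node 2→0 (fail-walked)
i=49 'a': node 0→1
i=50 'd': node 1→0 (fail-walked)
i=51 'd': node 0→0
i=52 'c': node 0→0
i=53 'a': node 0→1
i=54 'e': node 1→2  emit P1@[53:54]
i=55 'a': node 2→1 (fail-walked)
i=56 'e': node 1→2  emit P1@[55:56]
i=57 'e': node 2→0 (fail-walked)
i=58 'b': node 0→0
i=59 'a': node 0→1
i=60 'a': node 1→1 (fail-walked)
i=61 'e': node 1→2  emit P1@[60:61]
i=62 'd': node 2→3  emit P0@[60:62]
i=63 'b': node 3→0 (fail-walked)
i=64 'a': node 0→1
i=65 'a': node 1→1 (fail-walked)
i=66 'a': node 1→1 (fail-walked)
i=67 'a': node 1→1 (fail-walked)
i=68 'e': node 1→2  emit P1@[67:68]
i=69 'd': node 2→3  emit P0@[67:69]
i=70 'a': node 3→1 (fail-walked)

All matches (sorted): [[9,1],[10,0],[13,1],[14,0],[16,1],[18,1],[20,1],[21,0],[23,1],[25,1],[26,0],[29,1],[33,1],[35,1],[36,0],[40,1],[43,1],[44,0],[47,1],[54,1],[56,1],[61,1],[62,0],[68,1],[69,0]]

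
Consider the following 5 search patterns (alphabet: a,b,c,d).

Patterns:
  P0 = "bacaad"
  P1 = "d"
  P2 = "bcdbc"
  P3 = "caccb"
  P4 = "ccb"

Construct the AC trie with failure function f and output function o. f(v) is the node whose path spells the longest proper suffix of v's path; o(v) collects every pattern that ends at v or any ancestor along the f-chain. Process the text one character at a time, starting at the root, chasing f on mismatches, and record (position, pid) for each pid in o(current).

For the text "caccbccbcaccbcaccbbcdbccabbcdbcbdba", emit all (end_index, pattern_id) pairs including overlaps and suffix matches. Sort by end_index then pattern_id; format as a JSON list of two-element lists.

Build automaton:
Trie (insert patterns):
  n0 'ε': b→1 c→12 d→7
  n1 'b': a→2 c→8
  n2 'ba': c→3
  n3 'bac': a→4
  n4 'baca': a→5
  n5 'bacaa': d→6
  n6 'bacaad': ·  ←P0
  n7 'd': ·  ←P1
  n8 'bc': d→9
  n9 'bcd': b→10
  n10 'bcdb': c→11
  n11 'bcdbc': ·  ←P2
  n12 'c': a→13 c→17
  n13 'ca': c→14
  n14 'cac': c→15
  n15 'cacc': b→16
  n16 'caccb': ·  ←P3
  n17 'cc': b→18
  n18 'ccb': ·  ←P4

Failure links (BFS by depth):
  fail(1) 'b': from fail(0)=0 chase 'b': 0 ⇒ 0;  out=∅∪out(0)=∅
  fail(7) 'd': from fail(0)=0 chase 'd': 0 ⇒ 0;  out={1}∪out(0)={1}
  fail(12) 'c': from fail(0)=0 chase 'c': 0 ⇒ 0;  out=∅∪out(0)=∅
  fail(2) 'ba': from fail(1)=0 chase 'a': 0 ⇒ 0;  out=∅∪out(0)=∅
  fail(8) 'bc': from fail(1)=0 chase 'c': 0 ⇒ 12;  out=∅∪out(12)=∅
  fail(13) 'ca': from fail(12)=0 chase 'a': 0 ⇒ 0;  out=∅∪out(0)=∅
  fail(17) 'cc': from fail(12)=0 chase 'c': 0 ⇒ 12;  out=∅∪out(12)=∅
  fail(3) 'bac': from fail(2)=0 chase 'c': 0 ⇒ 12;  out=∅∪out(12)=∅
  fail(9) 'bcd': from fail(8)=12 chase 'd': 12→0 ⇒ 7;  out=∅∪out(7)={1}
  fail(14) 'cac': from fail(13)=0 chase 'c': 0 ⇒ 12;  out=∅∪out(12)=∅
  fail(18) 'ccb': from fail(17)=12 chase 'b': 12→0 ⇒ 1;  out={4}∪out(1)={4}
  fail(4) 'baca': from fail(3)=12 chase 'a': 12 ⇒ 13;  out=∅∪out(13)=∅
  fail(10) 'bcdb': from fail(9)=7 chase 'b': 7→0 ⇒ 1;  out=∅∪out(1)=∅
  fail(15) 'cacc': from fail(14)=12 chase 'c': 12 ⇒ 17;  out=∅∪out(17)=∅
  fail(5) 'bacaa': from fail(4)=13 chase 'a': 13→0 ⇒ 0;  out=∅∪out(0)=∅
  fail(11) 'bcdbc': from fail(10)=1 chase 'c': 1 ⇒ 8;  out={2}∪out(8)={2}
  fail(16) 'caccb': from fail(15)=17 chase 'b': 17 ⇒ 18;  out={3}∪out(18)={3,4}
  fail(6) 'bacaad': from fail(5)=0 chase 'd': 0 ⇒ 7;  out={0}∪out(7)={0,1}

Text stream:
[0] read 'c'  n0⇒n12
[1] read 'a'  n12⇒n13
[2] read 'c'  n13⇒n14
[3] read 'c'  n14⇒n15
[4] read 'b'  n15⇒n16  emit P3@[0:4],P4@[2:4]
[5] read 'c'  n16⇒n8 ·f
[6] read 'c'  n8⇒n17 ·f
[7] read 'b'  n17⇒n18  emit P4@[5:7]
[8] read 'c'  n18⇒n8 ·f
[9] read 'a'  n8⇒n13 ·f
[10] read 'c'  n13⇒n14
[11] read 'c'  n14⇒n15
[12] read 'b'  n15⇒n16  emit P3@[8:12],P4@[10:12]
[13] read 'c'  n16⇒n8 ·f
[14] read 'a'  n8⇒n13 ·f
[15] read 'c'  n13⇒n14
[16] read 'c'  n14⇒n15
[17] read 'b'  n15⇒n16  emit P3@[13:17],P4@[15:17]
[18] read 'b'  n16⇒n1 ·f
[19] read 'c'  n1⇒n8
[20] read 'd'  n8⇒n9  emit P1@[20:20]
[21] read 'b'  n9⇒n10
[22] read 'c'  n10⇒n11  emit P2@[18:22]
[23] read 'c'  n11⇒n17 ·f
[24] read 'a'  n17⇒n13 ·f
[25] read 'b'  n13⇒n1 ·f
[26] read 'b'  n1⇒n1 ·f
[27] read 'c'  n1⇒n8
[28] read 'd'  n8⇒n9  emit P1@[28:28]
[29] read 'b'  n9⇒n10
[30] read 'c'  n10⇒n11  emit P2@[26:30]
[31] read 'b'  n11⇒n1 ·f
[32] read 'd'  n1⇒n7 ·f  emit P1@[32:32]
[33] read 'b'  n7⇒n1 ·f
[34] read 'a'  n1⇒n2

All matches (sorted): [[4,3],[4,4],[7,4],[12,3],[12,4],[17,3],[17,4],[20,1],[22,2],[28,1],[30,2],[32,1]]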